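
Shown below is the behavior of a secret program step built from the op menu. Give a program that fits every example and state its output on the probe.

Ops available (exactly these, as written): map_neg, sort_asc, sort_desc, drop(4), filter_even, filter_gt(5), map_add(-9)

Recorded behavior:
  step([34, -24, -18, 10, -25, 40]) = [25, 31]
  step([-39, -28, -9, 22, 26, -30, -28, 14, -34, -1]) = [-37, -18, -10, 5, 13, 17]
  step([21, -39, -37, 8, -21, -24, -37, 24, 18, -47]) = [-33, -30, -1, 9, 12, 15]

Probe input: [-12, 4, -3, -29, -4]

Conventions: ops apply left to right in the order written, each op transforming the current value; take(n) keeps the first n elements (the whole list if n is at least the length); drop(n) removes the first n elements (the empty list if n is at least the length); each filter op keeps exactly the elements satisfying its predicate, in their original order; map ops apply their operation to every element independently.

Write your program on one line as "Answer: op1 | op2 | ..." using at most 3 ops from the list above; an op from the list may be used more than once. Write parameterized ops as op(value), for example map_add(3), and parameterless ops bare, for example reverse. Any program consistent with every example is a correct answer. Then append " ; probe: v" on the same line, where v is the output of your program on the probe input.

sort_asc | drop(4) | map_add(-9) ; probe: [-5]

Check, running the answer program on each example:
  [34, -24, -18, 10, -25, 40] -> [-25, -24, -18, 10, 34, 40] -> [34, 40] -> [25, 31]
  [-39, -28, -9, 22, 26, -30, -28, 14, -34, -1] -> [-39, -34, -30, -28, -28, -9, -1, 14, 22, 26] -> [-28, -9, -1, 14, 22, 26] -> [-37, -18, -10, 5, 13, 17]
  [21, -39, -37, 8, -21, -24, -37, 24, 18, -47] -> [-47, -39, -37, -37, -24, -21, 8, 18, 21, 24] -> [-24, -21, 8, 18, 21, 24] -> [-33, -30, -1, 9, 12, 15]
  probe: [-12, 4, -3, -29, -4] -> [-29, -12, -4, -3, 4] -> [4] -> [-5]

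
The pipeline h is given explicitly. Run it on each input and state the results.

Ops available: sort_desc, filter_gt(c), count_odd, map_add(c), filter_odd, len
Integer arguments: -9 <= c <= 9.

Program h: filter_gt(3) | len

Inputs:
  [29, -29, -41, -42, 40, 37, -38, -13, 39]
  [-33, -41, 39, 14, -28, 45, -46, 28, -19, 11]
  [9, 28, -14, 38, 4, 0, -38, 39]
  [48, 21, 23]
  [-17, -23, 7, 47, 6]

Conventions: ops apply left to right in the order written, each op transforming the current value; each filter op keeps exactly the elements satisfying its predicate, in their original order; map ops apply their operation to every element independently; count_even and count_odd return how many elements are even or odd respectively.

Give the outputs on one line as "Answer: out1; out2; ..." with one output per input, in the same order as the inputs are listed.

4; 5; 5; 3; 3

Execution, op by op:
  [29, -29, -41, -42, 40, 37, -38, -13, 39] -> [29, 40, 37, 39] -> 4
  [-33, -41, 39, 14, -28, 45, -46, 28, -19, 11] -> [39, 14, 45, 28, 11] -> 5
  [9, 28, -14, 38, 4, 0, -38, 39] -> [9, 28, 38, 4, 39] -> 5
  [48, 21, 23] -> [48, 21, 23] -> 3
  [-17, -23, 7, 47, 6] -> [7, 47, 6] -> 3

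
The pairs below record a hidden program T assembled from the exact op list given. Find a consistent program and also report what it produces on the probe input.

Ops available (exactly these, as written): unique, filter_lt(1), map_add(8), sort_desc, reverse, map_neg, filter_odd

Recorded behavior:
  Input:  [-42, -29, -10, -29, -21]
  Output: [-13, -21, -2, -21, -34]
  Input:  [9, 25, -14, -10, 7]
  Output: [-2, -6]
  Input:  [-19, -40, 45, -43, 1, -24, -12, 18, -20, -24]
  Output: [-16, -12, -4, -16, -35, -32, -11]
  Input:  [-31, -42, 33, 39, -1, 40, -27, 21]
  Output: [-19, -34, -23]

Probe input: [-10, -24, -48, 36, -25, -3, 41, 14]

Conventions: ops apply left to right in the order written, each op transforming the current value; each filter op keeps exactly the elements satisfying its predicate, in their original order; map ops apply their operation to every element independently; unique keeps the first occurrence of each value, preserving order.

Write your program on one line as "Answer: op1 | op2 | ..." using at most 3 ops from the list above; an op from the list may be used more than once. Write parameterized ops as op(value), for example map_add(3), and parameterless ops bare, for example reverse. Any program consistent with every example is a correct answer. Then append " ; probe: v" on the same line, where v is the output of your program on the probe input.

reverse | map_add(8) | filter_lt(1) ; probe: [-17, -40, -16, -2]

Check, running the answer program on each example:
  [-42, -29, -10, -29, -21] -> [-21, -29, -10, -29, -42] -> [-13, -21, -2, -21, -34] -> [-13, -21, -2, -21, -34]
  [9, 25, -14, -10, 7] -> [7, -10, -14, 25, 9] -> [15, -2, -6, 33, 17] -> [-2, -6]
  [-19, -40, 45, -43, 1, -24, -12, 18, -20, -24] -> [-24, -20, 18, -12, -24, 1, -43, 45, -40, -19] -> [-16, -12, 26, -4, -16, 9, -35, 53, -32, -11] -> [-16, -12, -4, -16, -35, -32, -11]
  [-31, -42, 33, 39, -1, 40, -27, 21] -> [21, -27, 40, -1, 39, 33, -42, -31] -> [29, -19, 48, 7, 47, 41, -34, -23] -> [-19, -34, -23]
  probe: [-10, -24, -48, 36, -25, -3, 41, 14] -> [14, 41, -3, -25, 36, -48, -24, -10] -> [22, 49, 5, -17, 44, -40, -16, -2] -> [-17, -40, -16, -2]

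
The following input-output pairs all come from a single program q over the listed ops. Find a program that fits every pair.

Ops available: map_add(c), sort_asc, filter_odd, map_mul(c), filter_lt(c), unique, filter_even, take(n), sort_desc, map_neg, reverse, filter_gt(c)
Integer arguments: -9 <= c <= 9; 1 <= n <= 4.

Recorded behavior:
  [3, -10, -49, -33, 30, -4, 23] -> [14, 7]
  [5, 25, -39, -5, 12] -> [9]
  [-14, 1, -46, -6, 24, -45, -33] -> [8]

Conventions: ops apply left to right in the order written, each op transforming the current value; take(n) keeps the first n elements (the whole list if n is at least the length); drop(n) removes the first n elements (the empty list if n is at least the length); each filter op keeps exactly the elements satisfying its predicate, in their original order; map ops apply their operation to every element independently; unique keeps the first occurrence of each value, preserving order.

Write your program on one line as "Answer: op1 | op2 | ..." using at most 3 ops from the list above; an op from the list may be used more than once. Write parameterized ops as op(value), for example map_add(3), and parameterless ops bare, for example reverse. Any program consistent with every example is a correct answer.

map_add(-7) | map_add(-9) | filter_gt(2)

Check, running the answer program on each example:
  [3, -10, -49, -33, 30, -4, 23] -> [-4, -17, -56, -40, 23, -11, 16] -> [-13, -26, -65, -49, 14, -20, 7] -> [14, 7]
  [5, 25, -39, -5, 12] -> [-2, 18, -46, -12, 5] -> [-11, 9, -55, -21, -4] -> [9]
  [-14, 1, -46, -6, 24, -45, -33] -> [-21, -6, -53, -13, 17, -52, -40] -> [-30, -15, -62, -22, 8, -61, -49] -> [8]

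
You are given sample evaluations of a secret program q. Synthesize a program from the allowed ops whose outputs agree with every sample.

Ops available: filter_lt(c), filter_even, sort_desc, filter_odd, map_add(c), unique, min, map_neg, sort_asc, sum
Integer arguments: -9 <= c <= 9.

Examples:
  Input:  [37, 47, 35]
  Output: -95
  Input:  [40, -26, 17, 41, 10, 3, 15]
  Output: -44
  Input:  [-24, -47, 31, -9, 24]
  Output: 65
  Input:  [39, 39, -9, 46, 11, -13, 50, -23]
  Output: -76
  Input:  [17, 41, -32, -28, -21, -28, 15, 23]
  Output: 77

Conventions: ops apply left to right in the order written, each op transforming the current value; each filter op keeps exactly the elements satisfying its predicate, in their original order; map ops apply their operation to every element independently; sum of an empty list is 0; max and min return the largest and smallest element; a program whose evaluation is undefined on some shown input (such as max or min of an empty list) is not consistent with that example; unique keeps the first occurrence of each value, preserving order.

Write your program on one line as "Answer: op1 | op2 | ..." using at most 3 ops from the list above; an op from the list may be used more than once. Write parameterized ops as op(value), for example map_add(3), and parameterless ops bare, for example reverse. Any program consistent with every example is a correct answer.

map_add(-8) | map_neg | sum

Check, running the answer program on each example:
  [37, 47, 35] -> [29, 39, 27] -> [-29, -39, -27] -> -95
  [40, -26, 17, 41, 10, 3, 15] -> [32, -34, 9, 33, 2, -5, 7] -> [-32, 34, -9, -33, -2, 5, -7] -> -44
  [-24, -47, 31, -9, 24] -> [-32, -55, 23, -17, 16] -> [32, 55, -23, 17, -16] -> 65
  [39, 39, -9, 46, 11, -13, 50, -23] -> [31, 31, -17, 38, 3, -21, 42, -31] -> [-31, -31, 17, -38, -3, 21, -42, 31] -> -76
  [17, 41, -32, -28, -21, -28, 15, 23] -> [9, 33, -40, -36, -29, -36, 7, 15] -> [-9, -33, 40, 36, 29, 36, -7, -15] -> 77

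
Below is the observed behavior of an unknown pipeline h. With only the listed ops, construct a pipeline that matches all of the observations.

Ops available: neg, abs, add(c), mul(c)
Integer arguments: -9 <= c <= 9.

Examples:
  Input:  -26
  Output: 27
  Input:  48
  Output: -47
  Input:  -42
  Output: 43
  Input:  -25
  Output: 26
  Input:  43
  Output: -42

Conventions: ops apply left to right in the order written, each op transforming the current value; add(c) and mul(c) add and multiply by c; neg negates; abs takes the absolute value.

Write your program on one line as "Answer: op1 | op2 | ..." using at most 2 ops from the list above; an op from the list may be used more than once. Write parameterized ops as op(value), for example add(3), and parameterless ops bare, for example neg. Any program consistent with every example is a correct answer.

neg | add(1)

Check, running the answer program on each example:
  -26 -> 26 -> 27
  48 -> -48 -> -47
  -42 -> 42 -> 43
  -25 -> 25 -> 26
  43 -> -43 -> -42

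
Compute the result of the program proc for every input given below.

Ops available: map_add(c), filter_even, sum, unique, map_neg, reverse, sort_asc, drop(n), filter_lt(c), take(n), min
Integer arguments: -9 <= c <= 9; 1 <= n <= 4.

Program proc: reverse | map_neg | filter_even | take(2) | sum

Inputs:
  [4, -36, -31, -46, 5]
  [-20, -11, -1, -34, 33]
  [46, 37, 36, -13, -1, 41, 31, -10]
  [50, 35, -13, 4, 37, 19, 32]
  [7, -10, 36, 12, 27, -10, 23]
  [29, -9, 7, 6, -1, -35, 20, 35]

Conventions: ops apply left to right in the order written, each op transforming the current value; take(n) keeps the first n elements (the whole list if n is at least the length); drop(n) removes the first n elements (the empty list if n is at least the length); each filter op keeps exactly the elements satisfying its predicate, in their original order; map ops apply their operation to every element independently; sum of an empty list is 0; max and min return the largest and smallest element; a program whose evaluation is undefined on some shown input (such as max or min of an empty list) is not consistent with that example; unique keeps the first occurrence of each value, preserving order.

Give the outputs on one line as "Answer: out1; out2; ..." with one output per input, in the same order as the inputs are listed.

82; 54; -26; -36; -2; -26

Execution, op by op:
  [4, -36, -31, -46, 5] -> [5, -46, -31, -36, 4] -> [-5, 46, 31, 36, -4] -> [46, 36, -4] -> [46, 36] -> 82
  [-20, -11, -1, -34, 33] -> [33, -34, -1, -11, -20] -> [-33, 34, 1, 11, 20] -> [34, 20] -> [34, 20] -> 54
  [46, 37, 36, -13, -1, 41, 31, -10] -> [-10, 31, 41, -1, -13, 36, 37, 46] -> [10, -31, -41, 1, 13, -36, -37, -46] -> [10, -36, -46] -> [10, -36] -> -26
  [50, 35, -13, 4, 37, 19, 32] -> [32, 19, 37, 4, -13, 35, 50] -> [-32, -19, -37, -4, 13, -35, -50] -> [-32, -4, -50] -> [-32, -4] -> -36
  [7, -10, 36, 12, 27, -10, 23] -> [23, -10, 27, 12, 36, -10, 7] -> [-23, 10, -27, -12, -36, 10, -7] -> [10, -12, -36, 10] -> [10, -12] -> -2
  [29, -9, 7, 6, -1, -35, 20, 35] -> [35, 20, -35, -1, 6, 7, -9, 29] -> [-35, -20, 35, 1, -6, -7, 9, -29] -> [-20, -6] -> [-20, -6] -> -26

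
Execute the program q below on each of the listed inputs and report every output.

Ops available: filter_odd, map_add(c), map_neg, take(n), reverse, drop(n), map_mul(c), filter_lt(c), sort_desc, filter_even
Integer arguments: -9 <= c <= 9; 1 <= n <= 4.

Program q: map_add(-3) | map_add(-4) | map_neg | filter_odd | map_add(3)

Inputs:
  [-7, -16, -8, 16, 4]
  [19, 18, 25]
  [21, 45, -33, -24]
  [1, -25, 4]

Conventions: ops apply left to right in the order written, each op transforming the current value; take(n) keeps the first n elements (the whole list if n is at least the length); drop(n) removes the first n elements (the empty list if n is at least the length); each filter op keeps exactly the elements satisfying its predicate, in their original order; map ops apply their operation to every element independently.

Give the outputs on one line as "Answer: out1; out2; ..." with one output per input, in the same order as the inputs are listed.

[26, 18, -6, 6]; [-8]; [34]; [6]

Execution, op by op:
  [-7, -16, -8, 16, 4] -> [-10, -19, -11, 13, 1] -> [-14, -23, -15, 9, -3] -> [14, 23, 15, -9, 3] -> [23, 15, -9, 3] -> [26, 18, -6, 6]
  [19, 18, 25] -> [16, 15, 22] -> [12, 11, 18] -> [-12, -11, -18] -> [-11] -> [-8]
  [21, 45, -33, -24] -> [18, 42, -36, -27] -> [14, 38, -40, -31] -> [-14, -38, 40, 31] -> [31] -> [34]
  [1, -25, 4] -> [-2, -28, 1] -> [-6, -32, -3] -> [6, 32, 3] -> [3] -> [6]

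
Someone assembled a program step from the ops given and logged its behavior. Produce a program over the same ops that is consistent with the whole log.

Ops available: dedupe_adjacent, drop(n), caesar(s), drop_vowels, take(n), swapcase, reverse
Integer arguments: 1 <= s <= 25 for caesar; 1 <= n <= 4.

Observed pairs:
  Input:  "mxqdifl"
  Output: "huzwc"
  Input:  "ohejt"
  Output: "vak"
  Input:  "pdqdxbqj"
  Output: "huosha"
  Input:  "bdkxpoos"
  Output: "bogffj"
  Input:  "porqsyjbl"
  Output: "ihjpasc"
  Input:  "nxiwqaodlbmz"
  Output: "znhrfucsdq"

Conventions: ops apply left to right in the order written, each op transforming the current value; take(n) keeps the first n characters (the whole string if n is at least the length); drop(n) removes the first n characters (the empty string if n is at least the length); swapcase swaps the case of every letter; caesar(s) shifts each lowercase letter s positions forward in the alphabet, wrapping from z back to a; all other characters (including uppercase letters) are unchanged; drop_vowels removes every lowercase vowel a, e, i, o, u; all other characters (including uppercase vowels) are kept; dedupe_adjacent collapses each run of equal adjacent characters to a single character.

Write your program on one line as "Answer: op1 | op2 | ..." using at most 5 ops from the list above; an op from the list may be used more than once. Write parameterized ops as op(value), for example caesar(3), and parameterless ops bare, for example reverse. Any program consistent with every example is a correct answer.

drop(2) | caesar(8) | caesar(15) | caesar(20)

Check, running the answer program on each example:
  "mxqdifl" -> "qdifl" -> "ylqnt" -> "nafci" -> "huzwc"
  "ohejt" -> "ejt" -> "mrb" -> "bgq" -> "vak"
  "pdqdxbqj" -> "qdxbqj" -> "ylfjyr" -> "nauyng" -> "huosha"
  "bdkxpoos" -> "kxpoos" -> "sfxwwa" -> "humllp" -> "bogffj"
  "porqsyjbl" -> "rqsyjbl" -> "zyagrjt" -> "onpvgyi" -> "ihjpasc"
  "nxiwqaodlbmz" -> "iwqaodlbmz" -> "qeyiwltjuh" -> "ftnxlaiyjw" -> "znhrfucsdq"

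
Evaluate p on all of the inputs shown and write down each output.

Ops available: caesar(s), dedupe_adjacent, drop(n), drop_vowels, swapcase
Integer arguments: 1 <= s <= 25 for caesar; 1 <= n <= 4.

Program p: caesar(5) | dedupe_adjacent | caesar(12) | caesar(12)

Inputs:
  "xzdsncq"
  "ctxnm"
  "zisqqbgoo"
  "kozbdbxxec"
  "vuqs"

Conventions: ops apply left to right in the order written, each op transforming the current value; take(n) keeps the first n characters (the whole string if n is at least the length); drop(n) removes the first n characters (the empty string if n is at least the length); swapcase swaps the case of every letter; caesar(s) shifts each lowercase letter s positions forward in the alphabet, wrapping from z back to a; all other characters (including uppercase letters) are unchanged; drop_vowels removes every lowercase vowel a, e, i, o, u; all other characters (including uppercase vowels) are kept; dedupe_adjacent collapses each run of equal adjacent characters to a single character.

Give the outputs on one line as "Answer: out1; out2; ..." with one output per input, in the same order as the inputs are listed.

"acgvqft"; "fwaqp"; "clvtejr"; "nrcegeahf"; "yxtv"

Execution, op by op:
  "xzdsncq" -> "ceixshv" -> "ceixshv" -> "oqujeth" -> "acgvqft"
  "ctxnm" -> "hycsr" -> "hycsr" -> "tkoed" -> "fwaqp"
  "zisqqbgoo" -> "enxvvgltt" -> "enxvglt" -> "qzjhsxf" -> "clvtejr"
  "kozbdbxxec" -> "ptegigccjh" -> "ptegigcjh" -> "bfqsusovt" -> "nrcegeahf"
  "vuqs" -> "azvx" -> "azvx" -> "mlhj" -> "yxtv"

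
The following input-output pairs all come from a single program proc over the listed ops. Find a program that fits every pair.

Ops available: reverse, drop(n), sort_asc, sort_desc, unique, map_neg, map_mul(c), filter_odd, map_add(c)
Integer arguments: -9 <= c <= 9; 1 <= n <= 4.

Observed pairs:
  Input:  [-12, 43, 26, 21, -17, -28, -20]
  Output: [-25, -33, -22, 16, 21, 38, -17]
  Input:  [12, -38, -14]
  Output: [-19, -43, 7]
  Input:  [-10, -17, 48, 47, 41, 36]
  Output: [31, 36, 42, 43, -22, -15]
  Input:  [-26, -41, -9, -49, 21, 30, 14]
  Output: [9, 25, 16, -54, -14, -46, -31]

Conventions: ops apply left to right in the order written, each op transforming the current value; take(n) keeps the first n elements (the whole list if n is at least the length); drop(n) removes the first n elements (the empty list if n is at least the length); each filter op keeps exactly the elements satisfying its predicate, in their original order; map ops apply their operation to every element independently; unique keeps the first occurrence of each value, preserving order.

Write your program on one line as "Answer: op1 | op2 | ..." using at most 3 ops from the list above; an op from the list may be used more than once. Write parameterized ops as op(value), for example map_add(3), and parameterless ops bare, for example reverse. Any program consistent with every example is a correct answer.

reverse | map_add(-5)

Check, running the answer program on each example:
  [-12, 43, 26, 21, -17, -28, -20] -> [-20, -28, -17, 21, 26, 43, -12] -> [-25, -33, -22, 16, 21, 38, -17]
  [12, -38, -14] -> [-14, -38, 12] -> [-19, -43, 7]
  [-10, -17, 48, 47, 41, 36] -> [36, 41, 47, 48, -17, -10] -> [31, 36, 42, 43, -22, -15]
  [-26, -41, -9, -49, 21, 30, 14] -> [14, 30, 21, -49, -9, -41, -26] -> [9, 25, 16, -54, -14, -46, -31]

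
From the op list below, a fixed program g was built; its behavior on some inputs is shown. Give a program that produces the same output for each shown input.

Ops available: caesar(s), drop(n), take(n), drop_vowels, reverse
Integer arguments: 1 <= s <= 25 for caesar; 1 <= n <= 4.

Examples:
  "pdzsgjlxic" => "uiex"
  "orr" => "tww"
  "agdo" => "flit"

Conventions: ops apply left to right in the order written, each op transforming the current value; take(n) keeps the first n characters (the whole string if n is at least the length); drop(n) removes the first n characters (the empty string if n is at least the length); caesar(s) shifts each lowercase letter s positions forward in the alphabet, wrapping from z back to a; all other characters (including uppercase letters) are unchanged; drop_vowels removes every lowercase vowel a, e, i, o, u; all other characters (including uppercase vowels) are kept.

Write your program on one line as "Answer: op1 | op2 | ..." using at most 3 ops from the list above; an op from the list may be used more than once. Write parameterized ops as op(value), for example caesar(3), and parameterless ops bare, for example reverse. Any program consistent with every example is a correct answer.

take(4) | caesar(5)

Check, running the answer program on each example:
  "pdzsgjlxic" -> "pdzs" -> "uiex"
  "orr" -> "orr" -> "tww"
  "agdo" -> "agdo" -> "flit"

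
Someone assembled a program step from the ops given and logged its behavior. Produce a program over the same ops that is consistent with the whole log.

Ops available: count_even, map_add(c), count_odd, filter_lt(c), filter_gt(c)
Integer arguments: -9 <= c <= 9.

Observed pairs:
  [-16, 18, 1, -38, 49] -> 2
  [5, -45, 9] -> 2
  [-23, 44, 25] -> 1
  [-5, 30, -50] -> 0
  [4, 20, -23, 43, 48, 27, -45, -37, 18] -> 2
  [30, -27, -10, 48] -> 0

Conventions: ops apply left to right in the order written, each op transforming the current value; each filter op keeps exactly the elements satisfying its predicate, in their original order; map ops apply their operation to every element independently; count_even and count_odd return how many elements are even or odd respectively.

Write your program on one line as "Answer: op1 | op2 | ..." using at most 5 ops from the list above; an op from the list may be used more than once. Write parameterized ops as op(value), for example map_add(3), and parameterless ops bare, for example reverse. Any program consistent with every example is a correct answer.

map_add(6) | map_add(-8) | filter_gt(-6) | count_odd

Check, running the answer program on each example:
  [-16, 18, 1, -38, 49] -> [-10, 24, 7, -32, 55] -> [-18, 16, -1, -40, 47] -> [16, -1, 47] -> 2
  [5, -45, 9] -> [11, -39, 15] -> [3, -47, 7] -> [3, 7] -> 2
  [-23, 44, 25] -> [-17, 50, 31] -> [-25, 42, 23] -> [42, 23] -> 1
  [-5, 30, -50] -> [1, 36, -44] -> [-7, 28, -52] -> [28] -> 0
  [4, 20, -23, 43, 48, 27, -45, -37, 18] -> [10, 26, -17, 49, 54, 33, -39, -31, 24] -> [2, 18, -25, 41, 46, 25, -47, -39, 16] -> [2, 18, 41, 46, 25, 16] -> 2
  [30, -27, -10, 48] -> [36, -21, -4, 54] -> [28, -29, -12, 46] -> [28, 46] -> 0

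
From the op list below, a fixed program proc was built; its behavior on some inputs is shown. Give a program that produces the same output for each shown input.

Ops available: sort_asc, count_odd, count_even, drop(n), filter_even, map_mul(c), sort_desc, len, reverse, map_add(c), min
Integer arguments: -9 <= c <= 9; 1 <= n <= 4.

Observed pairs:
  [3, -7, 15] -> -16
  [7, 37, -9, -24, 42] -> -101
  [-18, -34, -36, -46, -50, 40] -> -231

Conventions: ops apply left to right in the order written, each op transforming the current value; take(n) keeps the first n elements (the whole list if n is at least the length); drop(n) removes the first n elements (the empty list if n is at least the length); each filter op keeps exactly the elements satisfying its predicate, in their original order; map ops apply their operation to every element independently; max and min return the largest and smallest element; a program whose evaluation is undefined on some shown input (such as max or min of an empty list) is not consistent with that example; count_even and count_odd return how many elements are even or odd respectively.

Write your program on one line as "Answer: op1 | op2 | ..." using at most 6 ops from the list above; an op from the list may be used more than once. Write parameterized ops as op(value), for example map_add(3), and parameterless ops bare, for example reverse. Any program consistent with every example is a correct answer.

reverse | map_add(4) | map_mul(5) | map_add(-1) | min

Check, running the answer program on each example:
  [3, -7, 15] -> [15, -7, 3] -> [19, -3, 7] -> [95, -15, 35] -> [94, -16, 34] -> -16
  [7, 37, -9, -24, 42] -> [42, -24, -9, 37, 7] -> [46, -20, -5, 41, 11] -> [230, -100, -25, 205, 55] -> [229, -101, -26, 204, 54] -> -101
  [-18, -34, -36, -46, -50, 40] -> [40, -50, -46, -36, -34, -18] -> [44, -46, -42, -32, -30, -14] -> [220, -230, -210, -160, -150, -70] -> [219, -231, -211, -161, -151, -71] -> -231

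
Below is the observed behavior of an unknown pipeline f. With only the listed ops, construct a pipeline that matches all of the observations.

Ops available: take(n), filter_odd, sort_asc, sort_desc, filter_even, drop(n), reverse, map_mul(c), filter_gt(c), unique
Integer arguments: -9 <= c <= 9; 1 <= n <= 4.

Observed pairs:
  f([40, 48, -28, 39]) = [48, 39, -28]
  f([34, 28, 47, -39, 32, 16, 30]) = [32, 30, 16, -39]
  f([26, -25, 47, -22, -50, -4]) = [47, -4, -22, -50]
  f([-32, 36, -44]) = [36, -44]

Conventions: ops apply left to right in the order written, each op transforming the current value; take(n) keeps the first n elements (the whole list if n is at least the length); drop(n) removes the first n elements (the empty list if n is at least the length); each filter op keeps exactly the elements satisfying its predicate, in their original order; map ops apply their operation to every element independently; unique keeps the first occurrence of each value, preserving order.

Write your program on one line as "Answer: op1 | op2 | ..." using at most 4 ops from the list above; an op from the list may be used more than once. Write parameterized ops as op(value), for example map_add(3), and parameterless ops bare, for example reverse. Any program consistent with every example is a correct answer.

drop(1) | reverse | take(4) | sort_desc

Check, running the answer program on each example:
  [40, 48, -28, 39] -> [48, -28, 39] -> [39, -28, 48] -> [39, -28, 48] -> [48, 39, -28]
  [34, 28, 47, -39, 32, 16, 30] -> [28, 47, -39, 32, 16, 30] -> [30, 16, 32, -39, 47, 28] -> [30, 16, 32, -39] -> [32, 30, 16, -39]
  [26, -25, 47, -22, -50, -4] -> [-25, 47, -22, -50, -4] -> [-4, -50, -22, 47, -25] -> [-4, -50, -22, 47] -> [47, -4, -22, -50]
  [-32, 36, -44] -> [36, -44] -> [-44, 36] -> [-44, 36] -> [36, -44]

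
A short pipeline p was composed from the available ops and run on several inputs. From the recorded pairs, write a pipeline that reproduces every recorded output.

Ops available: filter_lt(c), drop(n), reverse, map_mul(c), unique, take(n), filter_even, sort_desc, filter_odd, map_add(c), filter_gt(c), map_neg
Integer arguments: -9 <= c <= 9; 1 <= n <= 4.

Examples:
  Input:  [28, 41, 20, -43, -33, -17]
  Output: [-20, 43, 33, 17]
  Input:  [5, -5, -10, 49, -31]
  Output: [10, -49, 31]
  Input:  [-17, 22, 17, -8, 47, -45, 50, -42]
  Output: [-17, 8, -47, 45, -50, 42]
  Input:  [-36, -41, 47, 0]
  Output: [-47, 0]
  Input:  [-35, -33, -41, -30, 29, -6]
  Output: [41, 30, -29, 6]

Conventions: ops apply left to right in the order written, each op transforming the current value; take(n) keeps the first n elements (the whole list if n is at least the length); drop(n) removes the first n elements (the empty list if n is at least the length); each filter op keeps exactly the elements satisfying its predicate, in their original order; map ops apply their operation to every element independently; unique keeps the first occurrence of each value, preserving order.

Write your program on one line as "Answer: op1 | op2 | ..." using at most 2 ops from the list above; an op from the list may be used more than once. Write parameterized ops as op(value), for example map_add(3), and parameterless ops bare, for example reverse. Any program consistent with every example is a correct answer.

map_neg | drop(2)

Check, running the answer program on each example:
  [28, 41, 20, -43, -33, -17] -> [-28, -41, -20, 43, 33, 17] -> [-20, 43, 33, 17]
  [5, -5, -10, 49, -31] -> [-5, 5, 10, -49, 31] -> [10, -49, 31]
  [-17, 22, 17, -8, 47, -45, 50, -42] -> [17, -22, -17, 8, -47, 45, -50, 42] -> [-17, 8, -47, 45, -50, 42]
  [-36, -41, 47, 0] -> [36, 41, -47, 0] -> [-47, 0]
  [-35, -33, -41, -30, 29, -6] -> [35, 33, 41, 30, -29, 6] -> [41, 30, -29, 6]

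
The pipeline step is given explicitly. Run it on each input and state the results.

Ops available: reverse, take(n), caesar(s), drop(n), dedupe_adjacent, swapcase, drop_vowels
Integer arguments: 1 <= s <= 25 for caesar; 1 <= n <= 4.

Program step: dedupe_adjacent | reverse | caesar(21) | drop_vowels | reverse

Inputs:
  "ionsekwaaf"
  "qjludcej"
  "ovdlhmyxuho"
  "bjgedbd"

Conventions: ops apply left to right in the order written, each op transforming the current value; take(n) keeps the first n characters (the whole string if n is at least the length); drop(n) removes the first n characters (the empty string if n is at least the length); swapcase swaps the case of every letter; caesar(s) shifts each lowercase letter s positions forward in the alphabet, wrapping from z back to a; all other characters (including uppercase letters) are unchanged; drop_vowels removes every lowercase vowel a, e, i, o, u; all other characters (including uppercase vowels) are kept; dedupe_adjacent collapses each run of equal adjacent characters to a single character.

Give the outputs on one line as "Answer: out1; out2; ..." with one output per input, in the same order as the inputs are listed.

"djnzfrv"; "lgpyxz"; "jqygchtspcj"; "wbzywy"

Execution, op by op:
  "ionsekwaaf" -> "ionsekwaf" -> "fawkesnoi" -> "avrfznijd" -> "vrfznjd" -> "djnzfrv"
  "qjludcej" -> "qjludcej" -> "jecduljq" -> "ezxypgel" -> "zxypgl" -> "lgpyxz"
  "ovdlhmyxuho" -> "ovdlhmyxuho" -> "ohuxymhldvo" -> "jcpsthcgyqj" -> "jcpsthcgyqj" -> "jqygchtspcj"
  "bjgedbd" -> "bjgedbd" -> "dbdegjb" -> "ywyzbew" -> "ywyzbw" -> "wbzywy"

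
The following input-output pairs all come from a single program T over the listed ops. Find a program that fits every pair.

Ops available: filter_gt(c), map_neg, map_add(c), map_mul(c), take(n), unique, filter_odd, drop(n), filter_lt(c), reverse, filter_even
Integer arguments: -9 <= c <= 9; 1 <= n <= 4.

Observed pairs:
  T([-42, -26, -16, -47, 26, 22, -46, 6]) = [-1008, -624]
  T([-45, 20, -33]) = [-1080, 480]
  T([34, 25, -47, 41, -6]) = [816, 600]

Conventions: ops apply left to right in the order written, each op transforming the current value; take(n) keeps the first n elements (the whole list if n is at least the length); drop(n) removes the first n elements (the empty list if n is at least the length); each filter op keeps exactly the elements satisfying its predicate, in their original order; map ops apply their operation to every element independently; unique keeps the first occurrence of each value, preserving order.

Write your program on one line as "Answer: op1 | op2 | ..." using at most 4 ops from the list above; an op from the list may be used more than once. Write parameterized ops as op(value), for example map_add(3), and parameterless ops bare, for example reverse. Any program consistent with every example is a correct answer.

take(2) | map_mul(-4) | map_mul(-6)

Check, running the answer program on each example:
  [-42, -26, -16, -47, 26, 22, -46, 6] -> [-42, -26] -> [168, 104] -> [-1008, -624]
  [-45, 20, -33] -> [-45, 20] -> [180, -80] -> [-1080, 480]
  [34, 25, -47, 41, -6] -> [34, 25] -> [-136, -100] -> [816, 600]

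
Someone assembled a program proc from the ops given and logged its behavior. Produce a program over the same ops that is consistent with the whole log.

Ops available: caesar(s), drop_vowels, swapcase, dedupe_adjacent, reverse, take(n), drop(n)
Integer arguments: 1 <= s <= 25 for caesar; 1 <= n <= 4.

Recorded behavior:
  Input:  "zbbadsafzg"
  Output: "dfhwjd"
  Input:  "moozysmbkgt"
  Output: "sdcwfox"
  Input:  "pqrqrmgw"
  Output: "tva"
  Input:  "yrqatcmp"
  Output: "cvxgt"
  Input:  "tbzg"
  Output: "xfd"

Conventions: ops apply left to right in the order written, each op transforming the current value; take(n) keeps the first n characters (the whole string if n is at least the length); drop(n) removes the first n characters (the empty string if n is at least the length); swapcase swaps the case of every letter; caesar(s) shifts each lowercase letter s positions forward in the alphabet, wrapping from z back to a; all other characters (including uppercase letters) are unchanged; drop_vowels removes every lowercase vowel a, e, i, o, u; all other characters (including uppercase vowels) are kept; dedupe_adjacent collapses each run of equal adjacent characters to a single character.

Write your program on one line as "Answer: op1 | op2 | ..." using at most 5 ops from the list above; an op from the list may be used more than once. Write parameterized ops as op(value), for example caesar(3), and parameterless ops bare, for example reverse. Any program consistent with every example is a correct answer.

caesar(14) | drop_vowels | caesar(24) | caesar(18) | dedupe_adjacent

Check, running the answer program on each example:
  "zbbadsafzg" -> "npporgotnu" -> "npprgtn" -> "lnnperl" -> "dffhwjd" -> "dfhwjd"
  "moozysmbkgt" -> "accnmgapyuh" -> "ccnmgpyh" -> "aalkenwf" -> "ssdcwfox" -> "sdcwfox"
  "pqrqrmgw" -> "defefauk" -> "dffk" -> "bddi" -> "tvva" -> "tva"
  "yrqatcmp" -> "mfeohqad" -> "mfhqd" -> "kdfob" -> "cvxgt" -> "cvxgt"
  "tbzg" -> "hpnu" -> "hpn" -> "fnl" -> "xfd" -> "xfd"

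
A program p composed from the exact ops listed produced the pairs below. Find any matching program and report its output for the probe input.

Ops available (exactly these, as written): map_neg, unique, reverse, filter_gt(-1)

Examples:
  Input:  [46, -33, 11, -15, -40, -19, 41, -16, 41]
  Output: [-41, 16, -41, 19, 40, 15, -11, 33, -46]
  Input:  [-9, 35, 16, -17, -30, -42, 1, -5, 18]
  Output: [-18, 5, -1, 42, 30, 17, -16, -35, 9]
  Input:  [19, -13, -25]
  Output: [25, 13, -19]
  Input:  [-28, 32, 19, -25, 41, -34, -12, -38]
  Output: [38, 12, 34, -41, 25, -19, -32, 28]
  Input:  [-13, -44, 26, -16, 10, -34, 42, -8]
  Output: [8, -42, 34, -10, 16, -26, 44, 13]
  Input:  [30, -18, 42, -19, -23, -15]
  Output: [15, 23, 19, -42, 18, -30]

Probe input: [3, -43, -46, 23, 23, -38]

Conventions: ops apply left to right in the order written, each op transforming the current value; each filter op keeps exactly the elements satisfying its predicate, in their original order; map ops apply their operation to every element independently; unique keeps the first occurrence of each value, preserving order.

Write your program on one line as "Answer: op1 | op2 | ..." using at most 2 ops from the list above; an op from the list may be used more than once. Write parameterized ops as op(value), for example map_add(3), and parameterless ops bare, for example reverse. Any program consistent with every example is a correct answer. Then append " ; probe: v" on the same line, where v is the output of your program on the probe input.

map_neg | reverse ; probe: [38, -23, -23, 46, 43, -3]

Check, running the answer program on each example:
  [46, -33, 11, -15, -40, -19, 41, -16, 41] -> [-46, 33, -11, 15, 40, 19, -41, 16, -41] -> [-41, 16, -41, 19, 40, 15, -11, 33, -46]
  [-9, 35, 16, -17, -30, -42, 1, -5, 18] -> [9, -35, -16, 17, 30, 42, -1, 5, -18] -> [-18, 5, -1, 42, 30, 17, -16, -35, 9]
  [19, -13, -25] -> [-19, 13, 25] -> [25, 13, -19]
  [-28, 32, 19, -25, 41, -34, -12, -38] -> [28, -32, -19, 25, -41, 34, 12, 38] -> [38, 12, 34, -41, 25, -19, -32, 28]
  [-13, -44, 26, -16, 10, -34, 42, -8] -> [13, 44, -26, 16, -10, 34, -42, 8] -> [8, -42, 34, -10, 16, -26, 44, 13]
  [30, -18, 42, -19, -23, -15] -> [-30, 18, -42, 19, 23, 15] -> [15, 23, 19, -42, 18, -30]
  probe: [3, -43, -46, 23, 23, -38] -> [-3, 43, 46, -23, -23, 38] -> [38, -23, -23, 46, 43, -3]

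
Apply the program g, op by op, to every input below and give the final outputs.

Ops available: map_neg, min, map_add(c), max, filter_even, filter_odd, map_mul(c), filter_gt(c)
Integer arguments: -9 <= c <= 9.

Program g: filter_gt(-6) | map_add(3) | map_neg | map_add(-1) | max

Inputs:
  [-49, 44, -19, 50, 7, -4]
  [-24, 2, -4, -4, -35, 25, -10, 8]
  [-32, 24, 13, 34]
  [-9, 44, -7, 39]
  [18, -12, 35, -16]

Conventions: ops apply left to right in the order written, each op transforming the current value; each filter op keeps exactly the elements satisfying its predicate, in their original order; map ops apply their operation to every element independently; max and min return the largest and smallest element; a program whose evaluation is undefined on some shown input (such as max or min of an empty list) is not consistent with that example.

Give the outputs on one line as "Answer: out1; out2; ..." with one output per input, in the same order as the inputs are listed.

Execution, op by op:
  [-49, 44, -19, 50, 7, -4] -> [44, 50, 7, -4] -> [47, 53, 10, -1] -> [-47, -53, -10, 1] -> [-48, -54, -11, 0] -> 0
  [-24, 2, -4, -4, -35, 25, -10, 8] -> [2, -4, -4, 25, 8] -> [5, -1, -1, 28, 11] -> [-5, 1, 1, -28, -11] -> [-6, 0, 0, -29, -12] -> 0
  [-32, 24, 13, 34] -> [24, 13, 34] -> [27, 16, 37] -> [-27, -16, -37] -> [-28, -17, -38] -> -17
  [-9, 44, -7, 39] -> [44, 39] -> [47, 42] -> [-47, -42] -> [-48, -43] -> -43
  [18, -12, 35, -16] -> [18, 35] -> [21, 38] -> [-21, -38] -> [-22, -39] -> -22

0; 0; -17; -43; -22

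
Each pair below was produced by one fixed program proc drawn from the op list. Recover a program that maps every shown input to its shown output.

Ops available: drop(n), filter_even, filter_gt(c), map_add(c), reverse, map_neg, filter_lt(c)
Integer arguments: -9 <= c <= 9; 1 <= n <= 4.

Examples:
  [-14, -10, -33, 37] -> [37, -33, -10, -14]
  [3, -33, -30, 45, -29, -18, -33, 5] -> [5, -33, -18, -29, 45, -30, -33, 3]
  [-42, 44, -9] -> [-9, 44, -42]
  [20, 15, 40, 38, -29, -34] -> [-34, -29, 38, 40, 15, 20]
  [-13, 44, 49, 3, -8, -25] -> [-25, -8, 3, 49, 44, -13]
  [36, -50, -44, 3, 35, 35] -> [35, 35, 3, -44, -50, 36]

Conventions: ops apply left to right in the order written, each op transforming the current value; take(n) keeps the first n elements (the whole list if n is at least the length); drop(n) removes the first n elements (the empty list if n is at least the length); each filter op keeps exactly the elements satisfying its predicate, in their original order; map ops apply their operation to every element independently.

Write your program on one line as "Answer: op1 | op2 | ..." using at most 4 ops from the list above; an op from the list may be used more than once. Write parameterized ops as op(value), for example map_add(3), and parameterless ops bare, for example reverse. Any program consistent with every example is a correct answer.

map_neg | reverse | map_neg

Check, running the answer program on each example:
  [-14, -10, -33, 37] -> [14, 10, 33, -37] -> [-37, 33, 10, 14] -> [37, -33, -10, -14]
  [3, -33, -30, 45, -29, -18, -33, 5] -> [-3, 33, 30, -45, 29, 18, 33, -5] -> [-5, 33, 18, 29, -45, 30, 33, -3] -> [5, -33, -18, -29, 45, -30, -33, 3]
  [-42, 44, -9] -> [42, -44, 9] -> [9, -44, 42] -> [-9, 44, -42]
  [20, 15, 40, 38, -29, -34] -> [-20, -15, -40, -38, 29, 34] -> [34, 29, -38, -40, -15, -20] -> [-34, -29, 38, 40, 15, 20]
  [-13, 44, 49, 3, -8, -25] -> [13, -44, -49, -3, 8, 25] -> [25, 8, -3, -49, -44, 13] -> [-25, -8, 3, 49, 44, -13]
  [36, -50, -44, 3, 35, 35] -> [-36, 50, 44, -3, -35, -35] -> [-35, -35, -3, 44, 50, -36] -> [35, 35, 3, -44, -50, 36]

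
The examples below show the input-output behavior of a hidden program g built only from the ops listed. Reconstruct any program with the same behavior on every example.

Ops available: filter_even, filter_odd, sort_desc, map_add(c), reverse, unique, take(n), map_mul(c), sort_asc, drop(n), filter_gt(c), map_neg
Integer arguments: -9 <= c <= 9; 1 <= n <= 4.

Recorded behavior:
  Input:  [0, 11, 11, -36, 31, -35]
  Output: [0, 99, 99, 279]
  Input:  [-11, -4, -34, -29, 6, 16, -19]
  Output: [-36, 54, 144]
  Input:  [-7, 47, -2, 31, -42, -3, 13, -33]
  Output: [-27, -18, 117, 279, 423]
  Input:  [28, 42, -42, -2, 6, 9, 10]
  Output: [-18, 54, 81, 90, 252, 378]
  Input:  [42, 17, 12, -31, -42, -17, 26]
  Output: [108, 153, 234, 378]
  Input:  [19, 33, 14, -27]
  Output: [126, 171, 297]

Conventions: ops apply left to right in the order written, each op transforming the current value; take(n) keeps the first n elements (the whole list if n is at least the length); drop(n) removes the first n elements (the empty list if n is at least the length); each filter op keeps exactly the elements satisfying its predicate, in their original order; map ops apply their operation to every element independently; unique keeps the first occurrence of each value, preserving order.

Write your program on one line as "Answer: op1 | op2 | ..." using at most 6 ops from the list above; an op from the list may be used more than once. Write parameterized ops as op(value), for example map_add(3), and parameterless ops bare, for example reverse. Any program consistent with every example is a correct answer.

filter_gt(-6) | map_mul(-3) | sort_desc | map_mul(3) | map_neg

Check, running the answer program on each example:
  [0, 11, 11, -36, 31, -35] -> [0, 11, 11, 31] -> [0, -33, -33, -93] -> [0, -33, -33, -93] -> [0, -99, -99, -279] -> [0, 99, 99, 279]
  [-11, -4, -34, -29, 6, 16, -19] -> [-4, 6, 16] -> [12, -18, -48] -> [12, -18, -48] -> [36, -54, -144] -> [-36, 54, 144]
  [-7, 47, -2, 31, -42, -3, 13, -33] -> [47, -2, 31, -3, 13] -> [-141, 6, -93, 9, -39] -> [9, 6, -39, -93, -141] -> [27, 18, -117, -279, -423] -> [-27, -18, 117, 279, 423]
  [28, 42, -42, -2, 6, 9, 10] -> [28, 42, -2, 6, 9, 10] -> [-84, -126, 6, -18, -27, -30] -> [6, -18, -27, -30, -84, -126] -> [18, -54, -81, -90, -252, -378] -> [-18, 54, 81, 90, 252, 378]
  [42, 17, 12, -31, -42, -17, 26] -> [42, 17, 12, 26] -> [-126, -51, -36, -78] -> [-36, -51, -78, -126] -> [-108, -153, -234, -378] -> [108, 153, 234, 378]
  [19, 33, 14, -27] -> [19, 33, 14] -> [-57, -99, -42] -> [-42, -57, -99] -> [-126, -171, -297] -> [126, 171, 297]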